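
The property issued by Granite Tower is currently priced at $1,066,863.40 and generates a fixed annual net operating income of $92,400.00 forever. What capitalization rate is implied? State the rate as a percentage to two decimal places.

8.66%

P = C/r ⇒ r = C/P = $92,400.00/$1,066,863.40 = 0.086609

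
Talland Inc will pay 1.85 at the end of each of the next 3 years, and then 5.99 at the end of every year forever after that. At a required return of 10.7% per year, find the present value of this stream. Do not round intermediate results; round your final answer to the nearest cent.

45.81

PV of 3-year annuity: 1.85 × [1 − (1+0.107)^−3] / 0.107 = 4.54457
Perpetuity value at year 3: 5.99 / 0.107 = 55.98131
PV of perpetuity: 55.98131 / (1+0.107)^3 = 41.26674
Total PV = 4.54457 + 41.26674 = 45.81131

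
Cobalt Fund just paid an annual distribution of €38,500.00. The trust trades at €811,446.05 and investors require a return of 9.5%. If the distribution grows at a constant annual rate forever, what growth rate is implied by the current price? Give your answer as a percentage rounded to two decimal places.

P = D₀(1+g)/(r−g) ⇒ P(r−g) = D₀(1+g) ⇒ g(P+D₀) = P·r − D₀
g = (P·r − D₀)/(P + D₀) = (€811,446.05×0.095 − €38,500.00) / (€811,446.05 + €38,500.00) = 0.045400

4.54%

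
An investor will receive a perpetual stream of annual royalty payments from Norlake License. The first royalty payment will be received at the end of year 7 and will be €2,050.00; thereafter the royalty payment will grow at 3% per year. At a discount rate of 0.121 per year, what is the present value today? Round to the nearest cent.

€11352.17

Value at end of year 6: C₁ / (r − g) = €2,050.00 / (0.121 − 0.03) = €22,527.4725
Discount to today: PV = €22,527.4725 / (1 + 0.121)^6 = €22,527.4725 / 1.984420 = €11,352.17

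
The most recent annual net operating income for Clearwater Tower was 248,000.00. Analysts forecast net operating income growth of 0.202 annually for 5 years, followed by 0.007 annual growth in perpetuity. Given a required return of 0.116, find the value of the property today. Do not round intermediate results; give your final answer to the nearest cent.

4878778.24

D_1 = 298096.00000
D_2 = 358311.39200
D_3 = 430690.29318
D_4 = 517689.73241
D_5 = 622263.05835
Terminal value at year 5: TV = D_5×(1+g_2)/(r−g_2) = 626618.89976/0.109 = 5748797.24552
P_0 = D_1/(1+r)^1 + D_2/(1+r)^2 + D_3/(1+r)^3 + D_4/(1+r)^4 + D_5/(1+r)^5 + TV/(1+r)^5
    = 267111.11111 + 287694.94225 + 309864.98261 + 333743.46693 + 359462.04951 + 3320901.68673 = 4878778.23914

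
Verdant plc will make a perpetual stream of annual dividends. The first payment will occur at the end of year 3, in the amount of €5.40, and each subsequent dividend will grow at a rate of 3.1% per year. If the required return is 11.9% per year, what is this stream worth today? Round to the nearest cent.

Value at end of year 2: C₁ / (r − g) = €5.40 / (0.119 − 0.031) = €61.3636
Discount to today: PV = €61.3636 / (1 + 0.119)^2 = €61.3636 / 1.252161 = €49.01

€49.01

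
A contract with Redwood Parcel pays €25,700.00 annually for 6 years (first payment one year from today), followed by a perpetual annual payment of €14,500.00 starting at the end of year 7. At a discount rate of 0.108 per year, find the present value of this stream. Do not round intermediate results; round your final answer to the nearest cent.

€181915.53

PV of 6-year annuity: €25,700.00 × [1 − (1+0.108)^−6] / 0.108 = 109354.12758
Perpetuity value at year 6: €14,500.00 / 0.108 = 134259.25926
PV of perpetuity: 134259.25926 / (1+0.108)^6 = 72561.40518
Total PV = 109354.12758 + 72561.40518 = 181915.53276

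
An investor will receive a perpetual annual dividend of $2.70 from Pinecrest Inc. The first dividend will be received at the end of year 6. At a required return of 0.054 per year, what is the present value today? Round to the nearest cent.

$38.44

Value at end of year 5: C / r = $2.70 / 0.054 = $50.0000
Discount to today: PV = $50.0000 / (1 + 0.054)^5 = $50.0000 / 1.300778 = $38.44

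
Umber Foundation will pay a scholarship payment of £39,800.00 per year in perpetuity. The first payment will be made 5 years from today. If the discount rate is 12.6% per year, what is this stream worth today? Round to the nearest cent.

£196498.38

Value at end of year 4: C / r = £39,800.00 / 0.126 = £315,873.0159
Discount to today: PV = £315,873.0159 / (1 + 0.126)^4 = £315,873.0159 / 1.607510 = £196,498.38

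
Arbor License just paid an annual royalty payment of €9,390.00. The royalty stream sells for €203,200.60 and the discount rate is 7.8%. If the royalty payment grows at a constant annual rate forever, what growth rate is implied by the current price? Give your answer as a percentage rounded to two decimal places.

3.04%

P = D₀(1+g)/(r−g) ⇒ P(r−g) = D₀(1+g) ⇒ g(P+D₀) = P·r − D₀
g = (P·r − D₀)/(P + D₀) = (€203,200.60×0.078 − €9,390.00) / (€203,200.60 + €9,390.00) = 0.030385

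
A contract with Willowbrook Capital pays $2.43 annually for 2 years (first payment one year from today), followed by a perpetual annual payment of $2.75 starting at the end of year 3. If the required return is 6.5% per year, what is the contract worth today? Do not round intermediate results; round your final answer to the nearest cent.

$41.73

PV of 2-year annuity: $2.43 × [1 − (1+0.065)^−2] / 0.065 = 4.42412
Perpetuity value at year 2: $2.75 / 0.065 = 42.30769
PV of perpetuity: 42.30769 / (1+0.065)^2 = 37.30097
Total PV = 4.42412 + 37.30097 = 41.72509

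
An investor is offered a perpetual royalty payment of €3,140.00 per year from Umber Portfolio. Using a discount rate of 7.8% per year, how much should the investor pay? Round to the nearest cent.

Level perpetuity: PV = C / r = €3,140.00 / 0.078 = €40,256.41

€40256.41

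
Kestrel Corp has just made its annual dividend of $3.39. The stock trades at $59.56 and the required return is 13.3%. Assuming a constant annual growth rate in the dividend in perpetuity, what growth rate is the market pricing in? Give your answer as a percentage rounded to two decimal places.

P = D₀(1+g)/(r−g) ⇒ P(r−g) = D₀(1+g) ⇒ g(P+D₀) = P·r − D₀
g = (P·r − D₀)/(P + D₀) = ($59.56×0.133 − $3.39) / ($59.56 + $3.39) = 0.071985

7.20%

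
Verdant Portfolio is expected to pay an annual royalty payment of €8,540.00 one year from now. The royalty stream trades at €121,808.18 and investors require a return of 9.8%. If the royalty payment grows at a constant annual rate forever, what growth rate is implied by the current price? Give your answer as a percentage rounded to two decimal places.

2.79%

P = D₁/(r−g) ⇒ g = r − D₁/P = 0.098 − €8,540.00/€121,808.18 = 0.027890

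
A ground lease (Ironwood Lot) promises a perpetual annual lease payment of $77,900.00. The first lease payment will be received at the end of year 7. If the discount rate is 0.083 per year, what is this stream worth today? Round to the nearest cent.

$581686.02

Value at end of year 6: C / r = $77,900.00 / 0.083 = $938,554.2169
Discount to today: PV = $938,554.2169 / (1 + 0.083)^6 = $938,554.2169 / 1.613507 = $581,686.02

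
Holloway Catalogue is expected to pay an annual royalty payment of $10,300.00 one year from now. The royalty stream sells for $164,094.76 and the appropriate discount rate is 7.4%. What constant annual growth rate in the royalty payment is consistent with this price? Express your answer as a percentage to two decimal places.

1.12%

P = D₁/(r−g) ⇒ g = r − D₁/P = 0.074 − $10,300.00/$164,094.76 = 0.011231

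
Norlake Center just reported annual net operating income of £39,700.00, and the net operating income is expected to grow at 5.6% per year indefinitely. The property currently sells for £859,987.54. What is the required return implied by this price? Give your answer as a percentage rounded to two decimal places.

D₁ = £39,700.00 × 1.056 = £41,923.2000
P = D₁/(r − g) ⇒ r = D₁/P + g = £41,923.2000/£859,987.54 + 0.056 = 0.048749 + 0.056 = 0.104749

10.47%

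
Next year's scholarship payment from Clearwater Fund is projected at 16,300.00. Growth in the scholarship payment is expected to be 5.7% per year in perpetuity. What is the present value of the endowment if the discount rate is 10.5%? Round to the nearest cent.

Growing perpetuity: P = D₁ / (r − g) = 16,300.0000 / (0.105 − 0.057) = 339,583.33

339583.33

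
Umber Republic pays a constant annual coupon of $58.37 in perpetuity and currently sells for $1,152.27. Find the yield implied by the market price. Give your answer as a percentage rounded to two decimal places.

5.07%

P = C/r ⇒ r = C/P = $58.37/$1,152.27 = 0.050657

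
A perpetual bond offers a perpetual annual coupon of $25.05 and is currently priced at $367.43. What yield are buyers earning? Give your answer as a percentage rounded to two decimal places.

P = C/r ⇒ r = C/P = $25.05/$367.43 = 0.068176

6.82%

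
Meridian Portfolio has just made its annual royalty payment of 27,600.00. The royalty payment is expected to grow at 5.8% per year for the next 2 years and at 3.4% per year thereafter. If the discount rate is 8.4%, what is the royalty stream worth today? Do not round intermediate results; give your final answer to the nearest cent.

D_1 = 29200.80000
D_2 = 30894.44640
Terminal value at year 2: TV = D_2×(1+g_2)/(r−g_2) = 31944.85758/0.05 = 638897.15155
P_0 = D_1/(1+r)^1 + D_2/(1+r)^2 + TV/(1+r)^2
    = 26938.00738 + 26291.89281 + 543716.34335 = 596946.24354

596946.24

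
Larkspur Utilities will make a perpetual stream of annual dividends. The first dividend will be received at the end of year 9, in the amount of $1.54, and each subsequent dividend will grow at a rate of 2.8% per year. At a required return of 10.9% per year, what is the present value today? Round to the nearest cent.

Value at end of year 8: C₁ / (r − g) = $1.54 / (0.109 − 0.028) = $19.0123
Discount to today: PV = $19.0123 / (1 + 0.109)^8 = $19.0123 / 2.287981 = $8.31

$8.31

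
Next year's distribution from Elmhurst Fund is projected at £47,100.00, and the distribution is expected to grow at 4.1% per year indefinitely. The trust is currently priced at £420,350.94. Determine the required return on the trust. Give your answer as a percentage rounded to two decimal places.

15.30%

P = D₁/(r − g) ⇒ r = D₁/P + g = £47,100.0000/£420,350.94 + 0.041 = 0.112049 + 0.041 = 0.153049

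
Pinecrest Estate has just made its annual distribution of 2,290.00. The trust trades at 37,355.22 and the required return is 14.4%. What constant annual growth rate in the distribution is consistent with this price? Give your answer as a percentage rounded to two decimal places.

P = D₀(1+g)/(r−g) ⇒ P(r−g) = D₀(1+g) ⇒ g(P+D₀) = P·r − D₀
g = (P·r − D₀)/(P + D₀) = (37,355.22×0.144 − 2,290.00) / (37,355.22 + 2,290.00) = 0.077920

7.79%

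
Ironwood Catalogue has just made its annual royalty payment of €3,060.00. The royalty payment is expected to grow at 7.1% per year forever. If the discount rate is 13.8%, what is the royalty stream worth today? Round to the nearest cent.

€48914.33

D₁ = D₀ × (1 + g) = €3,060.00 × 1.071 = €3,277.2600
Growing perpetuity: P = D₁ / (r − g) = €3,277.2600 / (0.138 − 0.071) = €48,914.33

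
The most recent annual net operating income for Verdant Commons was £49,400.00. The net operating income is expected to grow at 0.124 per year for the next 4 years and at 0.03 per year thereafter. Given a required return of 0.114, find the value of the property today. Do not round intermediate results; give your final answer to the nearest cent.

£829857.19

D_1 = 55525.60000
D_2 = 62410.77440
D_3 = 70149.71043
D_4 = 78848.27452
Terminal value at year 4: TV = D_4×(1+g_2)/(r−g_2) = 81213.72275/0.084 = 966830.03278
P_0 = D_1/(1+r)^1 + D_2/(1+r)^2 + D_3/(1+r)^3 + D_4/(1+r)^4 + TV/(1+r)^4
    = 49843.44704 + 50290.87475 + 50742.31887 + 51197.81545 + 627782.73701 = 829857.19311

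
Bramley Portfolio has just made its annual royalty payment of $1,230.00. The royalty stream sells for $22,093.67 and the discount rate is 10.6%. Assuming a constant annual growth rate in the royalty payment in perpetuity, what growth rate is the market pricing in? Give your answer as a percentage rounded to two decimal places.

P = D₀(1+g)/(r−g) ⇒ P(r−g) = D₀(1+g) ⇒ g(P+D₀) = P·r − D₀
g = (P·r − D₀)/(P + D₀) = ($22,093.67×0.106 − $1,230.00) / ($22,093.67 + $1,230.00) = 0.047674

4.77%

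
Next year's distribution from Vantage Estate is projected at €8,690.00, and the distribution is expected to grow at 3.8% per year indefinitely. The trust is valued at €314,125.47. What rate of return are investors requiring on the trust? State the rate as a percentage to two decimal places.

6.57%

P = D₁/(r − g) ⇒ r = D₁/P + g = €8,690.0000/€314,125.47 + 0.038 = 0.027664 + 0.038 = 0.065664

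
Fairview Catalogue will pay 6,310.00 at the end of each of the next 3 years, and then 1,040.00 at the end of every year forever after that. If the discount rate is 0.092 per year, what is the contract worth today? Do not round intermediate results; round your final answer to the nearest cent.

24596.86

PV of 3-year annuity: 6,310.00 × [1 − (1+0.092)^−3] / 0.092 = 15915.70754
Perpetuity value at year 3: 1,040.00 / 0.092 = 11304.34783
PV of perpetuity: 11304.34783 / (1+0.092)^3 = 8681.15673
Total PV = 15915.70754 + 8681.15673 = 24596.86427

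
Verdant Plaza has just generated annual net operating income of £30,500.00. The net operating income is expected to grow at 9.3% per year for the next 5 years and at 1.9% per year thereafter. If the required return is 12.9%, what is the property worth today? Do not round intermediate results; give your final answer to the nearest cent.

D_1 = 33336.50000
D_2 = 36436.79450
D_3 = 39825.41639
D_4 = 43529.18011
D_5 = 47577.39386
Terminal value at year 5: TV = D_5×(1+g_2)/(r−g_2) = 48481.36435/0.11 = 440739.67588
P_0 = D_1/(1+r)^1 + D_2/(1+r)^2 + D_3/(1+r)^3 + D_4/(1+r)^4 + D_5/(1+r)^5 + TV/(1+r)^5
    = 29527.45793 + 28585.92694 + 27674.41820 + 26791.97439 + 25937.66874 + 240277.13136 = 378794.57756

£378794.58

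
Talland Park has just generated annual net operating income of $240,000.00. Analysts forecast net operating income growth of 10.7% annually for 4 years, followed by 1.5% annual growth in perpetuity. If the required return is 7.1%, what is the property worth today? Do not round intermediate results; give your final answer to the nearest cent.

D_1 = 265680.00000
D_2 = 294107.76000
D_3 = 325577.29032
D_4 = 360414.06038
Terminal value at year 4: TV = D_4×(1+g_2)/(r−g_2) = 365820.27129/0.056 = 6532504.84446
P_0 = D_1/(1+r)^1 + D_2/(1+r)^2 + D_3/(1+r)^3 + D_4/(1+r)^4 + TV/(1+r)^4
    = 248067.22689 + 256405.62107 + 265024.29741 + 273932.67716 + 4965029.77344 = 6008459.59597

$6008459.60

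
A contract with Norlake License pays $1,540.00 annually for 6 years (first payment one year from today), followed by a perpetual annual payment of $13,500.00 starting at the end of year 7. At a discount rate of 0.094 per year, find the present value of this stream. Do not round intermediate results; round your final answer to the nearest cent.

PV of 6-year annuity: $1,540.00 × [1 − (1+0.094)^−6] / 0.094 = 6826.69720
Perpetuity value at year 6: $13,500.00 / 0.094 = 143617.02128
PV of perpetuity: 143617.02128 / (1+0.094)^6 = 83772.59775
Total PV = 6826.69720 + 83772.59775 = 90599.29495

$90599.29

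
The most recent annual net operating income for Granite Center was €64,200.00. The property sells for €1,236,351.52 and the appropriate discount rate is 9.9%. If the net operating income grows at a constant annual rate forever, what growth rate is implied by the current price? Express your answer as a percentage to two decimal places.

P = D₀(1+g)/(r−g) ⇒ P(r−g) = D₀(1+g) ⇒ g(P+D₀) = P·r − D₀
g = (P·r − D₀)/(P + D₀) = (€1,236,351.52×0.099 − €64,200.00) / (€1,236,351.52 + €64,200.00) = 0.044749

4.47%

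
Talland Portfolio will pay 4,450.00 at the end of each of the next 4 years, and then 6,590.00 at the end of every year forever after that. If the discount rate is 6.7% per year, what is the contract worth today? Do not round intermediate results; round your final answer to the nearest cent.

PV of 4-year annuity: 4,450.00 × [1 − (1+0.067)^−4] / 0.067 = 15175.73837
Perpetuity value at year 4: 6,590.00 / 0.067 = 98358.20896
PV of perpetuity: 98358.20896 / (1+0.067)^4 = 75884.47506
Total PV = 15175.73837 + 75884.47506 = 91060.21343

91060.21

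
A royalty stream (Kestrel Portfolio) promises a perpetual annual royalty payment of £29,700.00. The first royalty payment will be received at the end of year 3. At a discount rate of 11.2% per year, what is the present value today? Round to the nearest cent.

Value at end of year 2: C / r = £29,700.00 / 0.112 = £265,178.5714
Discount to today: PV = £265,178.5714 / (1 + 0.112)^2 = £265,178.5714 / 1.236544 = £214,451.38

£214451.38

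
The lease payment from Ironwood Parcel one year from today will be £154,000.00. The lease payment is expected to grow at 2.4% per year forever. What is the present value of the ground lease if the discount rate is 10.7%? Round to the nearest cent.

Growing perpetuity: P = D₁ / (r − g) = £154,000.0000 / (0.107 − 0.024) = £1,855,421.69

£1855421.69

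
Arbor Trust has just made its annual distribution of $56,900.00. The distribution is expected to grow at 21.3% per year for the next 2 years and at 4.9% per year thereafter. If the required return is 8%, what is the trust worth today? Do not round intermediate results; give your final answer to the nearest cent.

$2564531.27

D_1 = 69019.70000
D_2 = 83720.89610
Terminal value at year 2: TV = D_2×(1+g_2)/(r−g_2) = 87823.22001/0.031 = 2833007.09706
P_0 = D_1/(1+r)^1 + D_2/(1+r)^2 + TV/(1+r)^2
    = 63907.12963 + 71777.17430 + 2428846.96250 = 2564531.26643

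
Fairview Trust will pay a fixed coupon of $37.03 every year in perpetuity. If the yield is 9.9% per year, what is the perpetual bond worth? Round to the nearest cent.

Level perpetuity: PV = C / r = $37.03 / 0.099 = $374.04

$374.04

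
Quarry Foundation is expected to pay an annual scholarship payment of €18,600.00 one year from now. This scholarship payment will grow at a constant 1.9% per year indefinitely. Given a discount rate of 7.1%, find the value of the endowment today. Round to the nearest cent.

Growing perpetuity: P = D₁ / (r − g) = €18,600.0000 / (0.071 − 0.019) = €357,692.31

€357692.31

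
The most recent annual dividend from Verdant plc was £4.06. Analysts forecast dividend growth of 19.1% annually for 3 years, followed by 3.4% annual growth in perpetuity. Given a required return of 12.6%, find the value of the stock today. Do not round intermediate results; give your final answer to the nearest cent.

£67.64

D_1 = 4.83546
D_2 = 5.75903
D_3 = 6.85901
Terminal value at year 3: TV = D_3×(1+g_2)/(r−g_2) = 7.09221/0.092 = 77.08929
P_0 = D_1/(1+r)^1 + D_2/(1+r)^2 + D_3/(1+r)^3 + TV/(1+r)^3
    = 4.29437 + 4.54227 + 4.80448 + 53.99815 = 67.63926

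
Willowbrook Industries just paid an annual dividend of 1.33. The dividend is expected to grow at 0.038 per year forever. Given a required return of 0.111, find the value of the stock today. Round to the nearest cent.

D₁ = D₀ × (1 + g) = 1.33 × 1.038 = 1.3805
Growing perpetuity: P = D₁ / (r − g) = 1.3805 / (0.111 − 0.038) = 18.91

18.91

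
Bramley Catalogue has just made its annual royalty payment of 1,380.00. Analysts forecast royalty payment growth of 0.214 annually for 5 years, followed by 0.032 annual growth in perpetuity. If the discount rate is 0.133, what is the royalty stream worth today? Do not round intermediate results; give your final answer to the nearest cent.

28443.77

D_1 = 1675.32000
D_2 = 2033.83848
D_3 = 2469.07991
D_4 = 2997.46302
D_5 = 3638.92010
Terminal value at year 5: TV = D_5×(1+g_2)/(r−g_2) = 3755.36555/0.101 = 37181.83708
P_0 = D_1/(1+r)^1 + D_2/(1+r)^2 + D_3/(1+r)^3 + D_4/(1+r)^4 + D_5/(1+r)^5 + TV/(1+r)^5
    = 1478.65843 + 1584.37011 + 1697.63929 + 1819.00626 + 1949.04996 + 19915.04510 = 28443.76914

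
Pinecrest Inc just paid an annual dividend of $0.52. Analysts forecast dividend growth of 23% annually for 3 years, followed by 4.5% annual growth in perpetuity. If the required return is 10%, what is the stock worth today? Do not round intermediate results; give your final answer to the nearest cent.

$15.77

D_1 = 0.63960
D_2 = 0.78671
D_3 = 0.96765
Terminal value at year 3: TV = D_3×(1+g_2)/(r−g_2) = 1.01120/0.055 = 18.38537
P_0 = D_1/(1+r)^1 + D_2/(1+r)^2 + D_3/(1+r)^3 + TV/(1+r)^3
    = 0.58145 + 0.65017 + 0.72701 + 13.81320 = 15.77183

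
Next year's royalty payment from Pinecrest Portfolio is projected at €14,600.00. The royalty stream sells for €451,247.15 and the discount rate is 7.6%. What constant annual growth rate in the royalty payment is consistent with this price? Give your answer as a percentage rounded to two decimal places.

P = D₁/(r−g) ⇒ g = r − D₁/P = 0.076 − €14,600.00/€451,247.15 = 0.043645

4.36%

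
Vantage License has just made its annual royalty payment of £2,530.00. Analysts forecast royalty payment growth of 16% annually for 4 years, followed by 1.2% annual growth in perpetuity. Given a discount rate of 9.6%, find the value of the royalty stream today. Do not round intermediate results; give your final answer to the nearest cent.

D_1 = 2934.80000
D_2 = 3404.36800
D_3 = 3949.06688
D_4 = 4580.91758
Terminal value at year 4: TV = D_4×(1+g_2)/(r−g_2) = 4635.88859/0.084 = 55189.14990
P_0 = D_1/(1+r)^1 + D_2/(1+r)^2 + D_3/(1+r)^3 + D_4/(1+r)^4 + TV/(1+r)^4
    = 2677.73723 + 2834.10144 + 2999.59642 + 3174.75533 + 38248.24283 = 49934.43325

£49934.43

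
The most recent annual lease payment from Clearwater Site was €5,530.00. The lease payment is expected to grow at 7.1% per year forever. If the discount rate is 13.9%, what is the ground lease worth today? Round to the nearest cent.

D₁ = D₀ × (1 + g) = €5,530.00 × 1.071 = €5,922.6300
Growing perpetuity: P = D₁ / (r − g) = €5,922.6300 / (0.139 − 0.071) = €87,097.50

€87097.50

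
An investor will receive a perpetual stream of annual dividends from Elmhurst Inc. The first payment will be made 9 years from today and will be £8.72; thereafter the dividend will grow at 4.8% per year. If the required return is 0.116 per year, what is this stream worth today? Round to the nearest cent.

£53.30

Value at end of year 8: C₁ / (r − g) = £8.72 / (0.116 − 0.048) = £128.2353
Discount to today: PV = £128.2353 / (1 + 0.116)^8 = £128.2353 / 2.406099 = £53.30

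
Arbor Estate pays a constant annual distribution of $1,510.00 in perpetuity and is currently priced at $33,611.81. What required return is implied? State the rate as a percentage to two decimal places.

P = C/r ⇒ r = C/P = $1,510.00/$33,611.81 = 0.044925

4.49%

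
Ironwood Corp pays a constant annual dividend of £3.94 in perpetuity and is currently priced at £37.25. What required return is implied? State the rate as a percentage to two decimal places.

P = C/r ⇒ r = C/P = £3.94/£37.25 = 0.105772

10.58%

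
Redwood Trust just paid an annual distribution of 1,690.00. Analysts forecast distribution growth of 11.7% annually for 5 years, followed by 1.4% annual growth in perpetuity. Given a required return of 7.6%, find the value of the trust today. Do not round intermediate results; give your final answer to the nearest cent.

D_1 = 1887.73000
D_2 = 2108.59441
D_3 = 2355.29996
D_4 = 2630.87005
D_5 = 2938.68185
Terminal value at year 5: TV = D_5×(1+g_2)/(r−g_2) = 2979.82339/0.062 = 48061.66762
P_0 = D_1/(1+r)^1 + D_2/(1+r)^2 + D_3/(1+r)^3 + D_4/(1+r)^4 + D_5/(1+r)^5 + TV/(1+r)^5
    = 1754.39591 + 1821.24557 + 1890.64247 + 1962.68368 + 2037.46996 + 33322.49251 = 42788.93010

42788.93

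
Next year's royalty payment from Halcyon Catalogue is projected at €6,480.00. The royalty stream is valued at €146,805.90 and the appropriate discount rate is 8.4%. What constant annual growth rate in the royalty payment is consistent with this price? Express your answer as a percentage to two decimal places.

3.99%

P = D₁/(r−g) ⇒ g = r − D₁/P = 0.084 − €6,480.00/€146,805.90 = 0.039860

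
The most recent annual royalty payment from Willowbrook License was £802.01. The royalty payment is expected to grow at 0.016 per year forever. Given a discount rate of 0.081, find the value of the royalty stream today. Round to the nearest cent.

£12536.03

D₁ = D₀ × (1 + g) = £802.01 × 1.016 = £814.8422
Growing perpetuity: P = D₁ / (r − g) = £814.8422 / (0.081 − 0.016) = £12,536.03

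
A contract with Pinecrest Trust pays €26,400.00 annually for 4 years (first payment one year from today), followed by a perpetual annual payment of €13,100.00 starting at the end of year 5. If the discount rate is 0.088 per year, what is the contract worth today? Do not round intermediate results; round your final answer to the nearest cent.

€192141.75

PV of 4-year annuity: €26,400.00 × [1 − (1+0.088)^−4] / 0.088 = 85905.41980
Perpetuity value at year 4: €13,100.00 / 0.088 = 148863.63636
PV of perpetuity: 148863.63636 / (1+0.088)^4 = 106236.32578
Total PV = 85905.41980 + 106236.32578 = 192141.74558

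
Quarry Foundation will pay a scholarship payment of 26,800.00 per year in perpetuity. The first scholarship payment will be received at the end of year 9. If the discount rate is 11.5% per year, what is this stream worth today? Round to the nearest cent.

97552.41

Value at end of year 8: C / r = 26,800.00 / 0.115 = 233,043.4783
Discount to today: PV = 233,043.4783 / (1 + 0.115)^8 = 233,043.4783 / 2.388905 = 97,552.41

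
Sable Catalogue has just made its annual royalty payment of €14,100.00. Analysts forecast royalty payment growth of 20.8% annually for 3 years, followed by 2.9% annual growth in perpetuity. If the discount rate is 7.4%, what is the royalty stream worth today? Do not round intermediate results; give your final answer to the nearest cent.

D_1 = 17032.80000
D_2 = 20575.62240
D_3 = 24855.35186
Terminal value at year 3: TV = D_3×(1+g_2)/(r−g_2) = 25576.15706/0.045 = 568359.04585
P_0 = D_1/(1+r)^1 + D_2/(1+r)^2 + D_3/(1+r)^3 + TV/(1+r)^3
    = 15859.21788 + 17837.92849 + 20063.51733 + 458785.76296 = 512546.42665

€512546.43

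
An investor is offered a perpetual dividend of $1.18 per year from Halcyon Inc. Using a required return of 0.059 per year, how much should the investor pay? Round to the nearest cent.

Level perpetuity: PV = C / r = $1.18 / 0.059 = $20.00

$20.00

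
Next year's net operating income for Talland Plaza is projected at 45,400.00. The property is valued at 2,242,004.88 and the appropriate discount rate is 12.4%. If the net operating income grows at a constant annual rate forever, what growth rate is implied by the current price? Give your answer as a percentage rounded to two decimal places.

P = D₁/(r−g) ⇒ g = r − D₁/P = 0.124 − 45,400.00/2,242,004.88 = 0.103750

10.38%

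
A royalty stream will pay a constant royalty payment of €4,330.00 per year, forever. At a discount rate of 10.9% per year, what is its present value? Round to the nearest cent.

€39724.77

Level perpetuity: PV = C / r = €4,330.00 / 0.109 = €39,724.77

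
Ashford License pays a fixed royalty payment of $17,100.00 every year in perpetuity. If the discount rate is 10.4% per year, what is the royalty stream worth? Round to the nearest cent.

Level perpetuity: PV = C / r = $17,100.00 / 0.104 = $164,423.08

$164423.08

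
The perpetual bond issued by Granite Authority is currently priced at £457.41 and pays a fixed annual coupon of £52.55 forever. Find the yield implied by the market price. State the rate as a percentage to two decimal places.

P = C/r ⇒ r = C/P = £52.55/£457.41 = 0.114886

11.49%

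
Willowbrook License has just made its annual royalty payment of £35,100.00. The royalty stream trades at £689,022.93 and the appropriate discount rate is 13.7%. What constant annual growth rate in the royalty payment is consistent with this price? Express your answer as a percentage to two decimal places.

P = D₀(1+g)/(r−g) ⇒ P(r−g) = D₀(1+g) ⇒ g(P+D₀) = P·r − D₀
g = (P·r − D₀)/(P + D₀) = (£689,022.93×0.137 − £35,100.00) / (£689,022.93 + £35,100.00) = 0.081887

8.19%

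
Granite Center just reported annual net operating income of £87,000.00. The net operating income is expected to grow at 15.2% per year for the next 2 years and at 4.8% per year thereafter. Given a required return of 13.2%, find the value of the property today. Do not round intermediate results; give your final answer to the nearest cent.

£1302760.22

D_1 = 100224.00000
D_2 = 115458.04800
Terminal value at year 2: TV = D_2×(1+g_2)/(r−g_2) = 121000.03430/0.084 = 1440476.59886
P_0 = D_1/(1+r)^1 + D_2/(1+r)^2 + TV/(1+r)^2
    = 88537.10247 + 90101.36223 + 1124121.75740 = 1302760.22211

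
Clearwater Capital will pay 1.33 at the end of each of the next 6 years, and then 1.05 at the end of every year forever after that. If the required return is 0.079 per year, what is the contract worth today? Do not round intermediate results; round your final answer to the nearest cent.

14.59

PV of 6-year annuity: 1.33 × [1 − (1+0.079)^−6] / 0.079 = 6.16713
Perpetuity value at year 6: 1.05 / 0.079 = 13.29114
PV of perpetuity: 13.29114 / (1+0.079)^6 = 8.42235
Total PV = 6.16713 + 8.42235 = 14.58948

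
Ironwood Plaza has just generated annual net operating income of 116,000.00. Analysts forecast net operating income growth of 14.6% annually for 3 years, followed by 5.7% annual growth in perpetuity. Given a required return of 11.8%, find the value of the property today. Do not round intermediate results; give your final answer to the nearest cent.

2530592.80

D_1 = 132936.00000
D_2 = 152344.65600
D_3 = 174586.97578
Terminal value at year 3: TV = D_3×(1+g_2)/(r−g_2) = 184538.43340/0.061 = 3025220.21959
P_0 = D_1/(1+r)^1 + D_2/(1+r)^2 + D_3/(1+r)^3 + TV/(1+r)^3
    = 118905.18784 + 121883.13529 + 124935.66462 + 2164868.81157 = 2530592.79932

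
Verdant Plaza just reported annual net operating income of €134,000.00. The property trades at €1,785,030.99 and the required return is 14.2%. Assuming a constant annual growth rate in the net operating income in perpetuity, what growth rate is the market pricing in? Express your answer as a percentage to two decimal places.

6.23%

P = D₀(1+g)/(r−g) ⇒ P(r−g) = D₀(1+g) ⇒ g(P+D₀) = P·r − D₀
g = (P·r − D₀)/(P + D₀) = (€1,785,030.99×0.142 − €134,000.00) / (€1,785,030.99 + €134,000.00) = 0.062258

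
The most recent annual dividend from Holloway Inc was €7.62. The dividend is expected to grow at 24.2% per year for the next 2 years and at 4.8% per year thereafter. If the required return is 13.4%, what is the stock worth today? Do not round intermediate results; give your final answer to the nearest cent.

D_1 = 9.46404
D_2 = 11.75434
Terminal value at year 2: TV = D_2×(1+g_2)/(r−g_2) = 12.31855/0.086 = 143.23891
P_0 = D_1/(1+r)^1 + D_2/(1+r)^2 + TV/(1+r)^2
    = 8.34571 + 9.14054 + 111.38710 = 128.87336

€128.87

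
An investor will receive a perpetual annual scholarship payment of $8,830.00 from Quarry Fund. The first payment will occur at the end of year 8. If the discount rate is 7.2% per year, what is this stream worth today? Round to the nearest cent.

$75381.49

Value at end of year 7: C / r = $8,830.00 / 0.072 = $122,638.8889
Discount to today: PV = $122,638.8889 / (1 + 0.072)^7 = $122,638.8889 / 1.626910 = $75,381.49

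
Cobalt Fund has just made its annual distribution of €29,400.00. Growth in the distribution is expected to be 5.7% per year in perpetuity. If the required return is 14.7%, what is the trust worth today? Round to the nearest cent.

D₁ = D₀ × (1 + g) = €29,400.00 × 1.057 = €31,075.8000
Growing perpetuity: P = D₁ / (r − g) = €31,075.8000 / (0.147 − 0.057) = €345,286.67

€345286.67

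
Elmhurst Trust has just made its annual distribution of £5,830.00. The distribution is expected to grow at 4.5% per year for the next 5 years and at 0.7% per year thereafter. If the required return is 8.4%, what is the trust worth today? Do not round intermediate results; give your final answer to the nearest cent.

D_1 = 6092.35000
D_2 = 6366.50575
D_3 = 6652.99851
D_4 = 6952.38344
D_5 = 7265.24070
Terminal value at year 5: TV = D_5×(1+g_2)/(r−g_2) = 7316.09738/0.077 = 95014.25171
P_0 = D_1/(1+r)^1 + D_2/(1+r)^2 + D_3/(1+r)^3 + D_4/(1+r)^4 + D_5/(1+r)^5 + TV/(1+r)^5
    = 5620.24908 + 5418.04454 + 5223.11490 + 5035.19840 + 4854.04274 + 63480.79272 = 89631.44238

£89631.44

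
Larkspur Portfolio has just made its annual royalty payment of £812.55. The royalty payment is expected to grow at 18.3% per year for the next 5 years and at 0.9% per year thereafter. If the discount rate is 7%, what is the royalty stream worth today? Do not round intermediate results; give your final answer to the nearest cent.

D_1 = 961.24665
D_2 = 1137.15479
D_3 = 1345.25411
D_4 = 1591.43562
D_5 = 1882.66833
Terminal value at year 5: TV = D_5×(1+g_2)/(r−g_2) = 1899.61235/0.061 = 31141.18604
P_0 = D_1/(1+r)^1 + D_2/(1+r)^2 + D_3/(1+r)^3 + D_4/(1+r)^4 + D_5/(1+r)^5 + TV/(1+r)^5
    = 898.36136 + 993.23503 + 1098.12808 + 1214.09861 + 1342.31650 + 22203.23526 = 27749.37483

£27749.37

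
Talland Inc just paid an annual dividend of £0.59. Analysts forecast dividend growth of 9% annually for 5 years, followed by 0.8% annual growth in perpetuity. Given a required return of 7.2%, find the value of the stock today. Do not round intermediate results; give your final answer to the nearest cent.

D_1 = 0.64310
D_2 = 0.70098
D_3 = 0.76407
D_4 = 0.83283
D_5 = 0.90779
Terminal value at year 5: TV = D_5×(1+g_2)/(r−g_2) = 0.91505/0.064 = 14.29766
P_0 = D_1/(1+r)^1 + D_2/(1+r)^2 + D_3/(1+r)^3 + D_4/(1+r)^4 + D_5/(1+r)^5 + TV/(1+r)^5
    = 0.59991 + 0.60998 + 0.62022 + 0.63064 + 0.64123 + 10.09930 = 13.20127

£13.20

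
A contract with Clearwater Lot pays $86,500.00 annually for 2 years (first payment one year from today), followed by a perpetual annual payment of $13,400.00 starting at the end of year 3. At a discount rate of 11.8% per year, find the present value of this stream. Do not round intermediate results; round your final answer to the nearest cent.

$237427.49

PV of 2-year annuity: $86,500.00 × [1 − (1+0.118)^−2] / 0.118 = 146574.51173
Perpetuity value at year 2: $13,400.00 / 0.118 = 113559.32203
PV of perpetuity: 113559.32203 / (1+0.118)^2 = 90852.98149
Total PV = 146574.51173 + 90852.98149 = 237427.49322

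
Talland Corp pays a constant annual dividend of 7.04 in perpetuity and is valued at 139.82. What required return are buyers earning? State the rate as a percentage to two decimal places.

5.04%

P = C/r ⇒ r = C/P = 7.04/139.82 = 0.050350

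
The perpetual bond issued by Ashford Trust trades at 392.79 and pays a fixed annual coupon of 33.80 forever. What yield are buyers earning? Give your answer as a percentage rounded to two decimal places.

P = C/r ⇒ r = C/P = 33.80/392.79 = 0.086051

8.61%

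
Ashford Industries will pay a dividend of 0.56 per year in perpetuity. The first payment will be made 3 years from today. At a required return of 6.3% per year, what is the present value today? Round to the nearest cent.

7.87

Value at end of year 2: C / r = 0.56 / 0.063 = 8.8889
Discount to today: PV = 8.8889 / (1 + 0.063)^2 = 8.8889 / 1.129969 = 7.87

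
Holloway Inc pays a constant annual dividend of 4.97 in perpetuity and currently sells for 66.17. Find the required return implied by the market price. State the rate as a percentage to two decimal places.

7.51%

P = C/r ⇒ r = C/P = 4.97/66.17 = 0.075110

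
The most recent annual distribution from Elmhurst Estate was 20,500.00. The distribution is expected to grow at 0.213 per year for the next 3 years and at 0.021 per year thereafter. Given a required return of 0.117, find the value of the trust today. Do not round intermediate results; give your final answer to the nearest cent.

351900.06

D_1 = 24866.50000
D_2 = 30163.06450
D_3 = 36587.79724
Terminal value at year 3: TV = D_3×(1+g_2)/(r−g_2) = 37356.14098/0.096 = 389126.46855
P_0 = D_1/(1+r)^1 + D_2/(1+r)^2 + D_3/(1+r)^3 + TV/(1+r)^3
    = 22261.86213 + 24175.14661 + 26252.86736 + 279210.18305 = 351900.05915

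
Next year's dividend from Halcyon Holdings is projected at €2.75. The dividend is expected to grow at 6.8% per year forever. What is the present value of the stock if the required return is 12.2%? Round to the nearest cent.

€50.93

Growing perpetuity: P = D₁ / (r − g) = €2.7500 / (0.122 − 0.068) = €50.93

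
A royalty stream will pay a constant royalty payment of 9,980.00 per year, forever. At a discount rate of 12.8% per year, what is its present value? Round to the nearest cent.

Level perpetuity: PV = C / r = 9,980.00 / 0.128 = 77,968.75

77968.75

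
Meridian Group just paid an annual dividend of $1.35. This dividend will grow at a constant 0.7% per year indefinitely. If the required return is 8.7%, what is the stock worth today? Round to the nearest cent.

$16.99

D₁ = D₀ × (1 + g) = $1.35 × 1.007 = $1.3595
Growing perpetuity: P = D₁ / (r − g) = $1.3595 / (0.087 − 0.007) = $16.99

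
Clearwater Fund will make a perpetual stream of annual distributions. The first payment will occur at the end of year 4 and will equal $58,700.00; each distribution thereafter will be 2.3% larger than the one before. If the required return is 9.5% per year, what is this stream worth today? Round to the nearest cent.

$620959.46

Value at end of year 3: C₁ / (r − g) = $58,700.00 / (0.095 − 0.023) = $815,277.7778
Discount to today: PV = $815,277.7778 / (1 + 0.095)^3 = $815,277.7778 / 1.312932 = $620,959.46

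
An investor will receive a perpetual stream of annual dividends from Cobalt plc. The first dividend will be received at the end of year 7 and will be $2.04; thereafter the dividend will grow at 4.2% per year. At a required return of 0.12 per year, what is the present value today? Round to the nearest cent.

Value at end of year 6: C₁ / (r − g) = $2.04 / (0.12 − 0.042) = $26.1538
Discount to today: PV = $26.1538 / (1 + 0.12)^6 = $26.1538 / 1.973823 = $13.25

$13.25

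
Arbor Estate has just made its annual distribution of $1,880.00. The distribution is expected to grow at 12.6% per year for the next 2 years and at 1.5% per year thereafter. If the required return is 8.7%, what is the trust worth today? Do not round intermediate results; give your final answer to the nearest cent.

D_1 = 2116.88000
D_2 = 2383.60688
Terminal value at year 2: TV = D_2×(1+g_2)/(r−g_2) = 2419.36098/0.072 = 33602.23588
P_0 = D_1/(1+r)^1 + D_2/(1+r)^2 + TV/(1+r)^2
    = 1947.45170 + 2017.32347 + 28438.65731 = 32403.43248

$32403.43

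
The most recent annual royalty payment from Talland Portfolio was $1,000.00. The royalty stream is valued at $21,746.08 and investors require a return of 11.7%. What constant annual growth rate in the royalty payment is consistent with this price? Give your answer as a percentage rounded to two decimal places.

6.79%

P = D₀(1+g)/(r−g) ⇒ P(r−g) = D₀(1+g) ⇒ g(P+D₀) = P·r − D₀
g = (P·r − D₀)/(P + D₀) = ($21,746.08×0.117 − $1,000.00) / ($21,746.08 + $1,000.00) = 0.067893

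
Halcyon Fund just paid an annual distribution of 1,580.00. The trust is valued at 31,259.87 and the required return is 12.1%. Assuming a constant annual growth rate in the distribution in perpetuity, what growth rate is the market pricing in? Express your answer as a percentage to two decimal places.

P = D₀(1+g)/(r−g) ⇒ P(r−g) = D₀(1+g) ⇒ g(P+D₀) = P·r − D₀
g = (P·r − D₀)/(P + D₀) = (31,259.87×0.121 − 1,580.00) / (31,259.87 + 1,580.00) = 0.067066

6.71%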